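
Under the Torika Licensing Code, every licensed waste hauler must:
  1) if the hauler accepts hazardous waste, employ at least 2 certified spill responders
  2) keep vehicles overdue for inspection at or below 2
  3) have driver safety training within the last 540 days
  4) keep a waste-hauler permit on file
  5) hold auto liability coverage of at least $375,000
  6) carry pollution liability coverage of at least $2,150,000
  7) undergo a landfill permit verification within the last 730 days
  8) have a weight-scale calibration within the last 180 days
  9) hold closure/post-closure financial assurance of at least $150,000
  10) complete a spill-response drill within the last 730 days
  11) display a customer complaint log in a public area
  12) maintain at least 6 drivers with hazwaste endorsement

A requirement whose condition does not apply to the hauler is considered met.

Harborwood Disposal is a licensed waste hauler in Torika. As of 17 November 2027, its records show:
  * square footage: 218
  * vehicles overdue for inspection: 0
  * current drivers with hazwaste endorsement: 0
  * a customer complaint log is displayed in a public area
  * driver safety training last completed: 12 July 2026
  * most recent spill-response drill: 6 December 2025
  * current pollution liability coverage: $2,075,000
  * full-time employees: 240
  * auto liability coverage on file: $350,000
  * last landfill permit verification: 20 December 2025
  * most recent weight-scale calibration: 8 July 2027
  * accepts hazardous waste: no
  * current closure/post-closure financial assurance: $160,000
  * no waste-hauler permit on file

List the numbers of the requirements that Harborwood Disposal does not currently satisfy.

4, 5, 6, 12

1. condition 'accepts hazardous waste' does not hold → requirement n/a → met
2. vehicles overdue for inspection 0 ≤ 2 → met
3. driver safety training 493 days ago vs limit 540 → met
4. waste-hauler permit absent → not met
5. auto liability coverage $350,000 < $375,000 → not met
6. pollution liability coverage $2,075,000 < $2,150,000 → not met
7. landfill permit verification 697 days ago vs limit 730 → met
8. weight-scale calibration 132 days ago vs limit 180 → met
9. closure/post-closure financial assurance $160,000 ≥ $150,000 → met
10. spill-response drill 711 days ago vs limit 730 → met
11. customer complaint log present → met
12. drivers with hazwaste endorsement 0 < 6 → not met
Not met: 4, 5, 6, 12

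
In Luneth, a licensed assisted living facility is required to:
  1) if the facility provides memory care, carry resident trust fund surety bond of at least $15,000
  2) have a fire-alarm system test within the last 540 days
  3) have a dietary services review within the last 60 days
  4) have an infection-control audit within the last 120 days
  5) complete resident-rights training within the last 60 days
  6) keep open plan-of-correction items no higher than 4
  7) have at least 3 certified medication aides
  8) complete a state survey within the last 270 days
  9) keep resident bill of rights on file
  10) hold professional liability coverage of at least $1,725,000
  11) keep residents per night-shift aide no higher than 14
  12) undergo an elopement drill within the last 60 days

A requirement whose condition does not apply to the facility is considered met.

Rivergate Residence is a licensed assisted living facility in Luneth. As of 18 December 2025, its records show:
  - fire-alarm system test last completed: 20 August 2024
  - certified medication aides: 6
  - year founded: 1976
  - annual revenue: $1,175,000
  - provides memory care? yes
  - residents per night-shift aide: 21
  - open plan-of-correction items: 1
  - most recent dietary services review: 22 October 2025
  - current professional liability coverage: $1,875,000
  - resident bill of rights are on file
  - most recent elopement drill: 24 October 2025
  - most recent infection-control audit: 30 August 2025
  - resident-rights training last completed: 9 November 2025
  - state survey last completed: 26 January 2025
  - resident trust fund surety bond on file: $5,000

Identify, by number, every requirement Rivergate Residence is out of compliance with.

1. condition 'provides memory care' holds; resident trust fund surety bond $5,000 < $15,000 → not met
2. fire-alarm system test 485 days ago vs limit 540 → met
3. dietary services review 57 days ago vs limit 60 → met
4. infection-control audit 110 days ago vs limit 120 → met
5. resident-rights training 39 days ago vs limit 60 → met
6. open plan-of-correction items 1 ≤ 4 → met
7. certified medication aides 6 ≥ 3 → met
8. state survey 326 days ago vs limit 270 → not met
9. resident bill of rights present → met
10. professional liability coverage $1,875,000 ≥ $1,725,000 → met
11. residents per night-shift aide 21 > 14 → not met
12. elopement drill 55 days ago vs limit 60 → met
Not met: 1, 8, 11

1, 8, 11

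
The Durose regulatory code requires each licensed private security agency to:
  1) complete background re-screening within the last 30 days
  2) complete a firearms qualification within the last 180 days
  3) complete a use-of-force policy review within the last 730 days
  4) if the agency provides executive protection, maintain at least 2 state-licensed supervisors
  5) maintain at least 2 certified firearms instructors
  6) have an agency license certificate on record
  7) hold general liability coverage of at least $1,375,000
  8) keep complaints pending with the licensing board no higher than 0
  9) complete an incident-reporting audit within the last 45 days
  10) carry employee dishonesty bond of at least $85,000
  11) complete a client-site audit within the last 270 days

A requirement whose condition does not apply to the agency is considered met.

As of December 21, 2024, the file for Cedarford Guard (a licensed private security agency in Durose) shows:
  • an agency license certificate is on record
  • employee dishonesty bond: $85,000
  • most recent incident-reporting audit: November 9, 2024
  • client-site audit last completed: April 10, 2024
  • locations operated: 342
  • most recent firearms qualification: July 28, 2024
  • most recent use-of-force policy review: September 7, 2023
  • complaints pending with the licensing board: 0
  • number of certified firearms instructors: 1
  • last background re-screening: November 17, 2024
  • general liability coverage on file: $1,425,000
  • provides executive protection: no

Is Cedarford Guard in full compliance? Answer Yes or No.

1. background re-screening 34 days ago vs limit 30 → not met
2. firearms qualification 146 days ago vs limit 180 → met
3. use-of-force policy review 471 days ago vs limit 730 → met
4. condition 'provides executive protection' does not hold → requirement n/a → met
5. certified firearms instructors 1 < 2 → not met
6. agency license certificate present → met
7. general liability coverage $1,425,000 ≥ $1,375,000 → met
8. complaints pending with the licensing board 0 ≤ 0 → met
9. incident-reporting audit 42 days ago vs limit 45 → met
10. employee dishonesty bond $85,000 ≥ $85,000 → met
11. client-site audit 255 days ago vs limit 270 → met
Not met: 1, 5

No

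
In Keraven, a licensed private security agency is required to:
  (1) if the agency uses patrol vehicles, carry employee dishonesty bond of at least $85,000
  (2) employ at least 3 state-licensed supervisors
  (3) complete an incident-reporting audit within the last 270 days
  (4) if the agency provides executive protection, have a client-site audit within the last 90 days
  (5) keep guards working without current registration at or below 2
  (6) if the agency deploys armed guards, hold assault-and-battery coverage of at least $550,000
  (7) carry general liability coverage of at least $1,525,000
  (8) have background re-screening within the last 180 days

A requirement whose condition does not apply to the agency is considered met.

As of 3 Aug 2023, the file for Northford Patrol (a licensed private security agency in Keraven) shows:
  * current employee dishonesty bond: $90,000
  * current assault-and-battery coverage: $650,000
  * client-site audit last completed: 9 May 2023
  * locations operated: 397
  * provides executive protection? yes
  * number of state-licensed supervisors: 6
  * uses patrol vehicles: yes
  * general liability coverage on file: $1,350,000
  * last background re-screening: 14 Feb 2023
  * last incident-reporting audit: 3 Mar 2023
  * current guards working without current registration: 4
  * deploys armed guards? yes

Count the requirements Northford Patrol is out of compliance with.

2

1. condition 'uses patrol vehicles' holds; employee dishonesty bond $90,000 ≥ $85,000 → met
2. state-licensed supervisors 6 ≥ 3 → met
3. incident-reporting audit 153 days ago vs limit 270 → met
4. condition 'provides executive protection' holds; client-site audit 86 days ago vs limit 90 → met
5. guards working without current registration 4 > 2 → not met
6. condition 'deploys armed guards' holds; assault-and-battery coverage $650,000 ≥ $550,000 → met
7. general liability coverage $1,350,000 < $1,525,000 → not met
8. background re-screening 170 days ago vs limit 180 → met
Not met: 2 of 8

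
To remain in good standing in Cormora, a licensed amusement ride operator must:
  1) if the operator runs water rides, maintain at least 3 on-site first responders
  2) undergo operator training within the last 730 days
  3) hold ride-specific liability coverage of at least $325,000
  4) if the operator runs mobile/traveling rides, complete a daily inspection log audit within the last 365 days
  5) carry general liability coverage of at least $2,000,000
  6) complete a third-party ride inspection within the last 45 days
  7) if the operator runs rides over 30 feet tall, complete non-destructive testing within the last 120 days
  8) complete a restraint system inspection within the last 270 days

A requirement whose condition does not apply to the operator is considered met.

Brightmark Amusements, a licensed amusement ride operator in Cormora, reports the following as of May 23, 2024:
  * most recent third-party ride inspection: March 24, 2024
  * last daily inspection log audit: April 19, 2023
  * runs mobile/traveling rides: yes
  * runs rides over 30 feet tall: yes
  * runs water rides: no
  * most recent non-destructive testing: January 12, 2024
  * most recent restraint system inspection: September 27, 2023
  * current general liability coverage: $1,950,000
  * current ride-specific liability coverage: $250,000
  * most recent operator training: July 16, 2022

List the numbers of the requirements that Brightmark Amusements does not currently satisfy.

3, 4, 5, 6, 7

1. condition 'runs water rides' does not hold → requirement n/a → met
2. operator training 677 days ago vs limit 730 → met
3. ride-specific liability coverage $250,000 < $325,000 → not met
4. condition 'runs mobile/traveling rides' holds; daily inspection log audit 400 days ago vs limit 365 → not met
5. general liability coverage $1,950,000 < $2,000,000 → not met
6. third-party ride inspection 60 days ago vs limit 45 → not met
7. condition 'runs rides over 30 feet tall' holds; non-destructive testing 132 days ago vs limit 120 → not met
8. restraint system inspection 239 days ago vs limit 270 → met
Not met: 3, 4, 5, 6, 7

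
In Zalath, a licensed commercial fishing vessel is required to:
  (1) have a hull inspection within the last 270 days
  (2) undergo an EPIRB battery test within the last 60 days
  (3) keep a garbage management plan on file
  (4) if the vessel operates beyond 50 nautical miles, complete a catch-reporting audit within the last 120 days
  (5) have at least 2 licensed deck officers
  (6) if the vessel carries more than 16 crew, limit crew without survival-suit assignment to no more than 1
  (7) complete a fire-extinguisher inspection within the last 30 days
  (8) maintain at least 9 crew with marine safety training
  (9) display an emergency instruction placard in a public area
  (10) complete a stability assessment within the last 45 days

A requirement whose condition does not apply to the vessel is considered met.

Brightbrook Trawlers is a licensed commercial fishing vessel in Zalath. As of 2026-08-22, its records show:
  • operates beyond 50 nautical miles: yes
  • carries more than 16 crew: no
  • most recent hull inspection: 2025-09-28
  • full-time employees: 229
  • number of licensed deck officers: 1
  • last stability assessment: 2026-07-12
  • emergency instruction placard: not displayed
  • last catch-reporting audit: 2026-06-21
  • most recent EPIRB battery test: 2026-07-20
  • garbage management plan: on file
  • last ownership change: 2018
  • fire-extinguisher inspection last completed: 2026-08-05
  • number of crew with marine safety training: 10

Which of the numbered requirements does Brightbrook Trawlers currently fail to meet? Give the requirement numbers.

1. hull inspection 328 days ago vs limit 270 → not met
2. EPIRB battery test 33 days ago vs limit 60 → met
3. garbage management plan present → met
4. condition 'operates beyond 50 nautical miles' holds; catch-reporting audit 62 days ago vs limit 120 → met
5. licensed deck officers 1 < 2 → not met
6. condition 'carries more than 16 crew' does not hold → requirement n/a → met
7. fire-extinguisher inspection 17 days ago vs limit 30 → met
8. crew with marine safety training 10 ≥ 9 → met
9. emergency instruction placard absent → not met
10. stability assessment 41 days ago vs limit 45 → met
Not met: 1, 5, 9

1, 5, 9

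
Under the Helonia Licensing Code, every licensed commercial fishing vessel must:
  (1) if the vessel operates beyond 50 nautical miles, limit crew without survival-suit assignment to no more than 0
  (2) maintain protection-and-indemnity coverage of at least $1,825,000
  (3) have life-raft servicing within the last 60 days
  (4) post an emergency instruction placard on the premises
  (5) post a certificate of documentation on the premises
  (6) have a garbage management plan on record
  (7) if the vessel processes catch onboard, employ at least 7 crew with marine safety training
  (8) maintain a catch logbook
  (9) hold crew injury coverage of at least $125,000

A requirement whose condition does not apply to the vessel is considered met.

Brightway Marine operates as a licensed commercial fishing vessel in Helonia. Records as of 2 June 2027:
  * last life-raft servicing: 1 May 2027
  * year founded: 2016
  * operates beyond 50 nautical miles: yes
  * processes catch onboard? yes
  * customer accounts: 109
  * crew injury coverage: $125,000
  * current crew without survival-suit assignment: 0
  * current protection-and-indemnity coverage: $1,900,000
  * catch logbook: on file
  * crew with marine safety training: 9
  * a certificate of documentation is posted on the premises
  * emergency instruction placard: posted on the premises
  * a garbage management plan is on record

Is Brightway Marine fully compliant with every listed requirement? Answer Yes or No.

Yes

1. condition 'operates beyond 50 nautical miles' holds; crew without survival-suit assignment 0 ≤ 0 → met
2. protection-and-indemnity coverage $1,900,000 ≥ $1,825,000 → met
3. life-raft servicing 32 days ago vs limit 60 → met
4. emergency instruction placard present → met
5. certificate of documentation present → met
6. garbage management plan present → met
7. condition 'processes catch onboard' holds; crew with marine safety training 9 ≥ 7 → met
8. catch logbook present → met
9. crew injury coverage $125,000 ≥ $125,000 → met
All met.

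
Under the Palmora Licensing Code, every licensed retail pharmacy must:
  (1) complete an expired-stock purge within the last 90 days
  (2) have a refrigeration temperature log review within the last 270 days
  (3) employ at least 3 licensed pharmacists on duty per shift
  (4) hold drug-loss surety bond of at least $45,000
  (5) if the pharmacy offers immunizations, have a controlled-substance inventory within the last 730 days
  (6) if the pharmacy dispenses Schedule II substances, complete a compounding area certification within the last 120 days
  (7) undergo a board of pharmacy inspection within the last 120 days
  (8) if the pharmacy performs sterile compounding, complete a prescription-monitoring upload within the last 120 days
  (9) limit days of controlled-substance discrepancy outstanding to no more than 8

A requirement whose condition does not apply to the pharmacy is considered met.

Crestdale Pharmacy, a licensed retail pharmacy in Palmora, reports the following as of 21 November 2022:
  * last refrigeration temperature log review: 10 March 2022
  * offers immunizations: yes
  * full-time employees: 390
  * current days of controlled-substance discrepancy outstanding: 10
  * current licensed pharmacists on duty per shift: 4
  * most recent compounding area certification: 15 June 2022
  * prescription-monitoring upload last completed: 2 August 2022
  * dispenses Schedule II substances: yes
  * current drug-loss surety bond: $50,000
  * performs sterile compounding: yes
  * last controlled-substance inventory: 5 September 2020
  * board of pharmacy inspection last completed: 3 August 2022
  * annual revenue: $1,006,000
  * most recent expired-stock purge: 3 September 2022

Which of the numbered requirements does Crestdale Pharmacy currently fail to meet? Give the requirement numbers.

5, 6, 9

1. expired-stock purge 79 days ago vs limit 90 → met
2. refrigeration temperature log review 256 days ago vs limit 270 → met
3. licensed pharmacists on duty per shift 4 ≥ 3 → met
4. drug-loss surety bond $50,000 ≥ $45,000 → met
5. condition 'offers immunizations' holds; controlled-substance inventory 807 days ago vs limit 730 → not met
6. condition 'dispenses Schedule II substances' holds; compounding area certification 159 days ago vs limit 120 → not met
7. board of pharmacy inspection 110 days ago vs limit 120 → met
8. condition 'performs sterile compounding' holds; prescription-monitoring upload 111 days ago vs limit 120 → met
9. days of controlled-substance discrepancy outstanding 10 > 8 → not met
Not met: 5, 6, 9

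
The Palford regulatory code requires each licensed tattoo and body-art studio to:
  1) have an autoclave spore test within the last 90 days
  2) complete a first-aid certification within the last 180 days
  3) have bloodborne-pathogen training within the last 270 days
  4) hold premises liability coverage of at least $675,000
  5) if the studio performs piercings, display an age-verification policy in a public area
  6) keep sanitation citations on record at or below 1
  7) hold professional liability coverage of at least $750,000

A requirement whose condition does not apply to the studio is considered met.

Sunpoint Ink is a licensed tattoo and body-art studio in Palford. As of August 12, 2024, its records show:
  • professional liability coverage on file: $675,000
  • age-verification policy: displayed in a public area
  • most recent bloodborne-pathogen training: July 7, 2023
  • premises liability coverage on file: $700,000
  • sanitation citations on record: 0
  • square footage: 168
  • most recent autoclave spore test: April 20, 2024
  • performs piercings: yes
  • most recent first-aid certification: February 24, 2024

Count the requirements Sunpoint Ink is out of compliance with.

1. autoclave spore test 114 days ago vs limit 90 → not met
2. first-aid certification 170 days ago vs limit 180 → met
3. bloodborne-pathogen training 402 days ago vs limit 270 → not met
4. premises liability coverage $700,000 ≥ $675,000 → met
5. condition 'performs piercings' holds; age-verification policy present → met
6. sanitation citations on record 0 ≤ 1 → met
7. professional liability coverage $675,000 < $750,000 → not met
Not met: 3 of 7

3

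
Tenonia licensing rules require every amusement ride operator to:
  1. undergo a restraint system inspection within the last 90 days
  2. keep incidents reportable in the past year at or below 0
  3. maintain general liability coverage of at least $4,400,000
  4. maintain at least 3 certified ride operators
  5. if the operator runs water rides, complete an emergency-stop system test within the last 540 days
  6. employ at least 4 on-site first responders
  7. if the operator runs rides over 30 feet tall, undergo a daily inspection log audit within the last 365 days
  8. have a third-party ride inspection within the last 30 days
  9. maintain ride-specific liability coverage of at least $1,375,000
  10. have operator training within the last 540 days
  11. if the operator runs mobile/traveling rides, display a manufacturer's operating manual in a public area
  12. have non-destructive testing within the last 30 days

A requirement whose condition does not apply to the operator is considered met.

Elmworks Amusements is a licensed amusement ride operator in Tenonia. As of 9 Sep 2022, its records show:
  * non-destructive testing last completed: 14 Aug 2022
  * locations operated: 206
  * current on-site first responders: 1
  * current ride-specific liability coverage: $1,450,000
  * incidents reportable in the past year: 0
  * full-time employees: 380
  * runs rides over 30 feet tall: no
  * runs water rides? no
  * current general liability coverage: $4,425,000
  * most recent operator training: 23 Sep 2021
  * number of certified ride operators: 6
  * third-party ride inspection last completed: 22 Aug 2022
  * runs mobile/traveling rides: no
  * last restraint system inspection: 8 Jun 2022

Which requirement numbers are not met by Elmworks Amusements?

1, 6

1. restraint system inspection 93 days ago vs limit 90 → not met
2. incidents reportable in the past year 0 ≤ 0 → met
3. general liability coverage $4,425,000 ≥ $4,400,000 → met
4. certified ride operators 6 ≥ 3 → met
5. condition 'runs water rides' does not hold → requirement n/a → met
6. on-site first responders 1 < 4 → not met
7. condition 'runs rides over 30 feet tall' does not hold → requirement n/a → met
8. third-party ride inspection 18 days ago vs limit 30 → met
9. ride-specific liability coverage $1,450,000 ≥ $1,375,000 → met
10. operator training 351 days ago vs limit 540 → met
11. condition 'runs mobile/traveling rides' does not hold → requirement n/a → met
12. non-destructive testing 26 days ago vs limit 30 → met
Not met: 1, 6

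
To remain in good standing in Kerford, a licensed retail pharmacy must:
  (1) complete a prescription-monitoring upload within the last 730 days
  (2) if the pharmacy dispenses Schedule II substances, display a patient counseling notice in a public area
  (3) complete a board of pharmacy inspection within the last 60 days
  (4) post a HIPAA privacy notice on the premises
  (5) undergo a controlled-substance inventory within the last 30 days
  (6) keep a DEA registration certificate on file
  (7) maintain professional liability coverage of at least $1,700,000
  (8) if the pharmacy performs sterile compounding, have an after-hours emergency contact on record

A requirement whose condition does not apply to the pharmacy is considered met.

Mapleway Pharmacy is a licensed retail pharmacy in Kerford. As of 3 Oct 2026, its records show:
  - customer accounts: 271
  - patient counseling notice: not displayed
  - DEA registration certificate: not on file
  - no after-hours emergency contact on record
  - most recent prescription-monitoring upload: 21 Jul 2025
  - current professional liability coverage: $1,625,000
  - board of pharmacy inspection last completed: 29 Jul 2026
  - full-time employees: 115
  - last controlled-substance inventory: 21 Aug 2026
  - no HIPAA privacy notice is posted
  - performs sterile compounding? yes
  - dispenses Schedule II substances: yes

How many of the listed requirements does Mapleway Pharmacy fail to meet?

7

1. prescription-monitoring upload 439 days ago vs limit 730 → met
2. condition 'dispenses Schedule II substances' holds; patient counseling notice absent → not met
3. board of pharmacy inspection 66 days ago vs limit 60 → not met
4. HIPAA privacy notice absent → not met
5. controlled-substance inventory 43 days ago vs limit 30 → not met
6. DEA registration certificate absent → not met
7. professional liability coverage $1,625,000 < $1,700,000 → not met
8. condition 'performs sterile compounding' holds; after-hours emergency contact absent → not met
Not met: 7 of 8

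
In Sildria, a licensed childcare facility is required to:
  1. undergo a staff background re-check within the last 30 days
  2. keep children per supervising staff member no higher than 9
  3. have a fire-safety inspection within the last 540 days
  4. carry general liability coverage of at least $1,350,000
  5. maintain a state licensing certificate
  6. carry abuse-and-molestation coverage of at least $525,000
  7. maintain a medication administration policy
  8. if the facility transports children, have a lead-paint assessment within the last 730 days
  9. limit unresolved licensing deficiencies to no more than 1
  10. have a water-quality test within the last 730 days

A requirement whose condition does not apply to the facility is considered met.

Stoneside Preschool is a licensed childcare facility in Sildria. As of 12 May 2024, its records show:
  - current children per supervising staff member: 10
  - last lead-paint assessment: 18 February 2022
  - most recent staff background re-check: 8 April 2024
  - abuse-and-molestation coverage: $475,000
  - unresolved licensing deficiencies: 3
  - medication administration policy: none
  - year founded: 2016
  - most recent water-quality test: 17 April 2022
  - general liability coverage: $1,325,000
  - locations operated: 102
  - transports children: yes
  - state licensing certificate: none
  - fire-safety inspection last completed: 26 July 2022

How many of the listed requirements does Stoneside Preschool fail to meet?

10

1. staff background re-check 34 days ago vs limit 30 → not met
2. children per supervising staff member 10 > 9 → not met
3. fire-safety inspection 656 days ago vs limit 540 → not met
4. general liability coverage $1,325,000 < $1,350,000 → not met
5. state licensing certificate absent → not met
6. abuse-and-molestation coverage $475,000 < $525,000 → not met
7. medication administration policy absent → not met
8. condition 'transports children' holds; lead-paint assessment 814 days ago vs limit 730 → not met
9. unresolved licensing deficiencies 3 > 1 → not met
10. water-quality test 756 days ago vs limit 730 → not met
Not met: 10 of 10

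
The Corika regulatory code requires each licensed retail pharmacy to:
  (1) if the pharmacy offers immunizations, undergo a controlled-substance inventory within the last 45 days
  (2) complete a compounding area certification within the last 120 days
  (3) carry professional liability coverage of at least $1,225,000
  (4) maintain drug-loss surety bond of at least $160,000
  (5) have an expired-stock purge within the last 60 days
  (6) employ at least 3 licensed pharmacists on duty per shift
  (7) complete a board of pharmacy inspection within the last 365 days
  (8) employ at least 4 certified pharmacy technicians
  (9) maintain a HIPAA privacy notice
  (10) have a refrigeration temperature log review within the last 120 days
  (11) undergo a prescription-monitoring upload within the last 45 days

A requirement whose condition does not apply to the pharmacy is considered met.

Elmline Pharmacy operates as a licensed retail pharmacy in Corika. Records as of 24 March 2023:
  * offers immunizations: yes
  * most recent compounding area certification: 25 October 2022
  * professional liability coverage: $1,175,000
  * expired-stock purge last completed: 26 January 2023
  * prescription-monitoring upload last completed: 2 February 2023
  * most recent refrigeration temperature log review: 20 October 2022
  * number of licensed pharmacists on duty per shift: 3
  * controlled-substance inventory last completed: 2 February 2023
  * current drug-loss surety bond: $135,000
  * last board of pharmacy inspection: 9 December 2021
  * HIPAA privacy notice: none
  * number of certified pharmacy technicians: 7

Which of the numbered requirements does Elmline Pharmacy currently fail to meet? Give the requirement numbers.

1. condition 'offers immunizations' holds; controlled-substance inventory 50 days ago vs limit 45 → not met
2. compounding area certification 150 days ago vs limit 120 → not met
3. professional liability coverage $1,175,000 < $1,225,000 → not met
4. drug-loss surety bond $135,000 < $160,000 → not met
5. expired-stock purge 57 days ago vs limit 60 → met
6. licensed pharmacists on duty per shift 3 ≥ 3 → met
7. board of pharmacy inspection 470 days ago vs limit 365 → not met
8. certified pharmacy technicians 7 ≥ 4 → met
9. HIPAA privacy notice absent → not met
10. refrigeration temperature log review 155 days ago vs limit 120 → not met
11. prescription-monitoring upload 50 days ago vs limit 45 → not met
Not met: 1, 2, 3, 4, 7, 9, 10, 11

1, 2, 3, 4, 7, 9, 10, 11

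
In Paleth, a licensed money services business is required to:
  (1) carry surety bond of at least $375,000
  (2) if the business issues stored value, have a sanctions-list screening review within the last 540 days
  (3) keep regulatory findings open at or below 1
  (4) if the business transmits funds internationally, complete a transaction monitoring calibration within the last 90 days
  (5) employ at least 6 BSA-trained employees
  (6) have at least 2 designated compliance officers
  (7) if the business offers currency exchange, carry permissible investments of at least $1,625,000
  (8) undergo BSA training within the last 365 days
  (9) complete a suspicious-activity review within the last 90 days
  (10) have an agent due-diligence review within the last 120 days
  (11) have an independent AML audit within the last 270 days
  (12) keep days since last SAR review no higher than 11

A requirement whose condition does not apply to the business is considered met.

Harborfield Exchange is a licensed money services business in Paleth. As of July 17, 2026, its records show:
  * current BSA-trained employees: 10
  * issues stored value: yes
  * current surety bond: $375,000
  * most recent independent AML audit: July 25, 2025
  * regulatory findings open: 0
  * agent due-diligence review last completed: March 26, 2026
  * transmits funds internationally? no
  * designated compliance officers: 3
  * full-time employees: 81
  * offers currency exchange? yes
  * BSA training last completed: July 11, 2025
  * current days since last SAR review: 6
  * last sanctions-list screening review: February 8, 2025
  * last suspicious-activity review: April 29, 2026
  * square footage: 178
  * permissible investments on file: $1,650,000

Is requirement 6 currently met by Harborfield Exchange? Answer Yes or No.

Yes

6. designated compliance officers 3 ≥ 2 → met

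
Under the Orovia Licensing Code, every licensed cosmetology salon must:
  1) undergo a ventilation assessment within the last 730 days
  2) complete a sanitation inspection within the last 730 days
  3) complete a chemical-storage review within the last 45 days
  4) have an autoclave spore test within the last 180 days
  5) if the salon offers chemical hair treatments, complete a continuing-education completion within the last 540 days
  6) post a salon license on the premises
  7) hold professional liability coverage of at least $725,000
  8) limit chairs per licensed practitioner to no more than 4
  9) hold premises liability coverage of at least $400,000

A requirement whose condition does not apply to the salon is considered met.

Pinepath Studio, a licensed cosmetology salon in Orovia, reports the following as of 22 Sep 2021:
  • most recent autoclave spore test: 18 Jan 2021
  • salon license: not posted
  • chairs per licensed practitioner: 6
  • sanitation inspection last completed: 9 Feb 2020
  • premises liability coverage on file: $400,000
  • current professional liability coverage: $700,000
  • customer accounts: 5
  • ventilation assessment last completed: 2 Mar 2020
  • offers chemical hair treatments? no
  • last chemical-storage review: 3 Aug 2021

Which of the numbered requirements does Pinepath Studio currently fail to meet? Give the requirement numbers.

3, 4, 6, 7, 8

1. ventilation assessment 569 days ago vs limit 730 → met
2. sanitation inspection 591 days ago vs limit 730 → met
3. chemical-storage review 50 days ago vs limit 45 → not met
4. autoclave spore test 247 days ago vs limit 180 → not met
5. condition 'offers chemical hair treatments' does not hold → requirement n/a → met
6. salon license absent → not met
7. professional liability coverage $700,000 < $725,000 → not met
8. chairs per licensed practitioner 6 > 4 → not met
9. premises liability coverage $400,000 ≥ $400,000 → met
Not met: 3, 4, 6, 7, 8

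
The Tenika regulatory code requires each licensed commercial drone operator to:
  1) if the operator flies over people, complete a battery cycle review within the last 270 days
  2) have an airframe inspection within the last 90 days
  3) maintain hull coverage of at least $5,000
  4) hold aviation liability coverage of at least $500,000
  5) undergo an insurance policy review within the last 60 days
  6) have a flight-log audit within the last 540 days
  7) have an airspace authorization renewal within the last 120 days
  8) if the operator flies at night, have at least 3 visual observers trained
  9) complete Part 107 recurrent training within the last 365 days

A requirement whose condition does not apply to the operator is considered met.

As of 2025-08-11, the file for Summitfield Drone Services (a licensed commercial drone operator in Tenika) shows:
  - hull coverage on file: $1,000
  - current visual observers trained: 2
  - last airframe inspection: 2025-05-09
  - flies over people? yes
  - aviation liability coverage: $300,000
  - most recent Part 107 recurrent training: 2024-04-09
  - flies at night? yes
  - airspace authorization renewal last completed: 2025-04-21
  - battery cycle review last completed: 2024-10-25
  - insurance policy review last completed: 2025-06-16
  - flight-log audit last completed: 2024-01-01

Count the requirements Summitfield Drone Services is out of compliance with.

1. condition 'flies over people' holds; battery cycle review 290 days ago vs limit 270 → not met
2. airframe inspection 94 days ago vs limit 90 → not met
3. hull coverage $1,000 < $5,000 → not met
4. aviation liability coverage $300,000 < $500,000 → not met
5. insurance policy review 56 days ago vs limit 60 → met
6. flight-log audit 588 days ago vs limit 540 → not met
7. airspace authorization renewal 112 days ago vs limit 120 → met
8. condition 'flies at night' holds; visual observers trained 2 < 3 → not met
9. Part 107 recurrent training 489 days ago vs limit 365 → not met
Not met: 7 of 9

7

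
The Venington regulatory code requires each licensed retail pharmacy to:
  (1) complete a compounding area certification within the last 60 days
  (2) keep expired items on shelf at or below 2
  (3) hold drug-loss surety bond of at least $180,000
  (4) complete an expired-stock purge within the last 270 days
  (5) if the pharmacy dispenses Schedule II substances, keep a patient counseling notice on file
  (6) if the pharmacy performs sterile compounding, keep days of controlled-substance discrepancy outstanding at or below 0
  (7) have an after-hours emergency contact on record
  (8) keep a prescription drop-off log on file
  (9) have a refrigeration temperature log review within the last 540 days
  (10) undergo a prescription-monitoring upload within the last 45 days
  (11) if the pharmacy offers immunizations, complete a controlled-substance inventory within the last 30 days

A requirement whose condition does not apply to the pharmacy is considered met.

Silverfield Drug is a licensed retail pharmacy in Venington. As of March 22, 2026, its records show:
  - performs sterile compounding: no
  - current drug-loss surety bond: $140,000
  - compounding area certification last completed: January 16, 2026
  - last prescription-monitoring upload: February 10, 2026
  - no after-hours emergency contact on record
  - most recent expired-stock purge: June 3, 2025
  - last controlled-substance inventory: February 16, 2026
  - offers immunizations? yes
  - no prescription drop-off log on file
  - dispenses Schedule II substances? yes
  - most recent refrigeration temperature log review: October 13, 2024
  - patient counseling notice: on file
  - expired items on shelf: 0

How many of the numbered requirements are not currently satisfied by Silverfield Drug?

1. compounding area certification 65 days ago vs limit 60 → not met
2. expired items on shelf 0 ≤ 2 → met
3. drug-loss surety bond $140,000 < $180,000 → not met
4. expired-stock purge 292 days ago vs limit 270 → not met
5. condition 'dispenses Schedule II substances' holds; patient counseling notice present → met
6. condition 'performs sterile compounding' does not hold → requirement n/a → met
7. after-hours emergency contact absent → not met
8. prescription drop-off log absent → not met
9. refrigeration temperature log review 525 days ago vs limit 540 → met
10. prescription-monitoring upload 40 days ago vs limit 45 → met
11. condition 'offers immunizations' holds; controlled-substance inventory 34 days ago vs limit 30 → not met
Not met: 6 of 11

6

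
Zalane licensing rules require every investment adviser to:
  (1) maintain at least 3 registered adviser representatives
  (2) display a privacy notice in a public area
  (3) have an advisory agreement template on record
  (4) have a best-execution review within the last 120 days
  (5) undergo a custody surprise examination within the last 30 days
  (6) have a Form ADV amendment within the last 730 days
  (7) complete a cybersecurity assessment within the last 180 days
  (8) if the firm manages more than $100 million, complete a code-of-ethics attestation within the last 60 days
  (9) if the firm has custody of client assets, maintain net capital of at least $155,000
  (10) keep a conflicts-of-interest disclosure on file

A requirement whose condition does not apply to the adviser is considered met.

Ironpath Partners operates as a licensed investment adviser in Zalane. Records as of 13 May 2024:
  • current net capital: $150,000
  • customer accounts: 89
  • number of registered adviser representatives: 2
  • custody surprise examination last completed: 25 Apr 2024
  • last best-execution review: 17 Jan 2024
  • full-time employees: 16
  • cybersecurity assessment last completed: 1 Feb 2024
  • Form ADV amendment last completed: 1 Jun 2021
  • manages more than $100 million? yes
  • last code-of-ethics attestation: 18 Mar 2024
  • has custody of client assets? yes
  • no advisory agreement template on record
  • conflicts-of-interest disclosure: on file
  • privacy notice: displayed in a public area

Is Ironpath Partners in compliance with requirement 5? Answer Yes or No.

Yes

5. custody surprise examination 18 days ago vs limit 30 → met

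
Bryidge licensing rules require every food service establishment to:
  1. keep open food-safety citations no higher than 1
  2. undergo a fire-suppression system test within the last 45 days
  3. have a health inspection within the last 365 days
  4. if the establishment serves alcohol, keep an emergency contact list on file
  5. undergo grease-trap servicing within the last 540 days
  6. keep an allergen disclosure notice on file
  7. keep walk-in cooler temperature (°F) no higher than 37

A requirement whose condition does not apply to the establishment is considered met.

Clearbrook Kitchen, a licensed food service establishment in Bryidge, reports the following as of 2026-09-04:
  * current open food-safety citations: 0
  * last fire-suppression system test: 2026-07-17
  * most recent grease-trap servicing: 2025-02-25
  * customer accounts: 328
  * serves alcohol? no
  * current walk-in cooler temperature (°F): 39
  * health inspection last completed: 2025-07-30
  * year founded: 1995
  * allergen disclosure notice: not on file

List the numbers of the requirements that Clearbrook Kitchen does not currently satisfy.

1. open food-safety citations 0 ≤ 1 → met
2. fire-suppression system test 49 days ago vs limit 45 → not met
3. health inspection 401 days ago vs limit 365 → not met
4. condition 'serves alcohol' does not hold → requirement n/a → met
5. grease-trap servicing 556 days ago vs limit 540 → not met
6. allergen disclosure notice absent → not met
7. walk-in cooler temperature (°F) 39 > 37 → not met
Not met: 2, 3, 5, 6, 7

2, 3, 5, 6, 7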